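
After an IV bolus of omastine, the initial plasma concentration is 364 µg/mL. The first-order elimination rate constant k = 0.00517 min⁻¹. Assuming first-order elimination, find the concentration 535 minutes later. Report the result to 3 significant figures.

22.9 µg/mL

C(t) = C₀ e^(−kt) = 364 × e^(−0.005170 × 535) = 364 × e^(−2.766) = 364 × 0.06292 ≈ 22.9 µg/mL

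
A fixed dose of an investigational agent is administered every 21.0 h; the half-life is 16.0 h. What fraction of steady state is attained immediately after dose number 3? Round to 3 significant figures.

0.935

k = ln 2 / 16.0 = 0.04332 h⁻¹
f_n = 1 − e^(−nkτ) = 1 − e^(−3 × 0.04332 × 21.0) = 1 − e^(−2.729) = 1 − 0.06527 ≈ 0.935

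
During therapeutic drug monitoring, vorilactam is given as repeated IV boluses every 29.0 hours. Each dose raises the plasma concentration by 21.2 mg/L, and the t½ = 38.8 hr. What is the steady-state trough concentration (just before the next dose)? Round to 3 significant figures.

31.2 mg/L

k = ln 2 / 38.8 = 0.01786 hr⁻¹
Fraction remaining after one interval: e^(−kτ) = e^(−0.01786 × 29.0) = 0.5957
R = 1 / (1 − 0.5957) = 2.473
Css,max = 21.2 × 2.473 = 52.43 mg/L
Css,min = Css,max × e^(−kτ) = 52.43 × 0.5957 ≈ 31.2 mg/L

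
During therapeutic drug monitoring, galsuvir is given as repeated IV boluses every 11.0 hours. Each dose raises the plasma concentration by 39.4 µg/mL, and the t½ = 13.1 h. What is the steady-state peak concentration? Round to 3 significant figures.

k = ln 2 / 13.1 = 0.05291 h⁻¹
Fraction remaining after one interval: e^(−kτ) = e^(−0.05291 × 11.0) = 0.5588
R = 1 / (1 − 0.5588) = 2.266
Css,max = 39.4 × 2.266 ≈ 89.3 µg/mL

89.3 µg/mL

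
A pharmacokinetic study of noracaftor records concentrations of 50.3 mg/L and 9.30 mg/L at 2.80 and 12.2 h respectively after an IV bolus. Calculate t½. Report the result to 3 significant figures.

3.86 hours

k = ln(C₁/C₂) / (t₂ − t₁) = ln(50.3/9.30) / (12.2 − 2.80)
  = 1.688 / 9.400 = 0.1796 h⁻¹
t½ = ln 2 / k = ln 2 / 0.1796 ≈ 3.86 hours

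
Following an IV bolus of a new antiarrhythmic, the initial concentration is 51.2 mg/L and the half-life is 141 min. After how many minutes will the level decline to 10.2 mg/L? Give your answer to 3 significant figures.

k = ln 2 / 141 = 0.004916 min⁻¹
C(t) = C₀ e^(−kt)  ⇒  t = ln(C₀/C) / k
t = ln(51.2/10.2) / 0.004916 = 1.613 / 0.004916 ≈ 328 minutes

328 minutes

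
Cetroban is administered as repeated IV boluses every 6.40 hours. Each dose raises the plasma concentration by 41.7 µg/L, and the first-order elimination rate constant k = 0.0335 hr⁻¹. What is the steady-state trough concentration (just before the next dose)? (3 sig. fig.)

Fraction remaining after one interval: e^(−kτ) = e^(−0.03350 × 6.40) = 0.8070
R = 1 / (1 − 0.8070) = 5.182
Css,max = 41.7 × 5.182 = 216.1 µg/L
Css,min = Css,max × e^(−kτ) = 216.1 × 0.8070 ≈ 174 µg/L

174 µg/L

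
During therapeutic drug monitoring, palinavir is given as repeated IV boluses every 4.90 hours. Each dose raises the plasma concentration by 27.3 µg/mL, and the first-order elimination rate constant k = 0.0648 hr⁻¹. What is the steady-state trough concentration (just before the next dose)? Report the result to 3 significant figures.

Fraction remaining after one interval: e^(−kτ) = e^(−0.06480 × 4.90) = 0.7280
R = 1 / (1 − 0.7280) = 3.676
Css,max = 27.3 × 3.676 = 100.3 µg/mL
Css,min = Css,max × e^(−kτ) = 100.3 × 0.7280 ≈ 73.0 µg/mL

73.0 µg/mL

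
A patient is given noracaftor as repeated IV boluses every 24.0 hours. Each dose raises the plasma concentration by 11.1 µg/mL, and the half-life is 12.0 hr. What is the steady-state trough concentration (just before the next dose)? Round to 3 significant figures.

k = ln 2 / 12.0 = 0.05776 hr⁻¹
Fraction remaining after one interval: e^(−kτ) = e^(−0.05776 × 24.0) = 0.2500
R = 1 / (1 − 0.2500) = 1.333
Css,max = 11.1 × 1.333 = 14.80 µg/mL
Css,min = Css,max × e^(−kτ) = 14.80 × 0.2500 ≈ 3.70 µg/mL

3.70 µg/mL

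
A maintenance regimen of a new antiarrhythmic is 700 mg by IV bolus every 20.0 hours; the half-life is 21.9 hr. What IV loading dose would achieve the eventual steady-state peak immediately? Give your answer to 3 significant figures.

k = ln 2 / 21.9 = 0.03165 hr⁻¹
Accumulation ratio R = 1 / (1 − e^(−kτ)) = 1 / (1 − e^(−0.03165×20.0)) = 1 / (1 − 0.5310) = 2.132
Loading dose = maintenance dose × R = 700 × 2.132 ≈ 1490 mg

1490 mg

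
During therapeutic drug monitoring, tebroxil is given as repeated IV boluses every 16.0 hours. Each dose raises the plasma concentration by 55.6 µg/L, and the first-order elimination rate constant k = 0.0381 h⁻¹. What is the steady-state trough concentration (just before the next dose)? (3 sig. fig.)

66.2 µg/L

Fraction remaining after one interval: e^(−kτ) = e^(−0.03810 × 16.0) = 0.5436
R = 1 / (1 − 0.5436) = 2.191
Css,max = 55.6 × 2.191 = 121.8 µg/L
Css,min = Css,max × e^(−kτ) = 121.8 × 0.5436 ≈ 66.2 µg/L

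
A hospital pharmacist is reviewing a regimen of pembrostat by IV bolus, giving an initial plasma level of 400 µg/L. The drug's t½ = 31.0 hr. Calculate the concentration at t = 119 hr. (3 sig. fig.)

28.0 µg/L

k = ln 2 / 31.0 = 0.02236 hr⁻¹
C(t) = C₀ e^(−kt) = 400 × e^(−0.02236 × 119) = 400 × e^(−2.661) = 400 × 0.06989 ≈ 28.0 µg/L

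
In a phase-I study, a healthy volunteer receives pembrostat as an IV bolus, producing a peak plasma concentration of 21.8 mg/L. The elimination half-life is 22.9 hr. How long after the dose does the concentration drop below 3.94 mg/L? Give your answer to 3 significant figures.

k = ln 2 / 22.9 = 0.03027 hr⁻¹
C(t) = C₀ e^(−kt)  ⇒  t = ln(C₀/C) / k
t = ln(21.8/3.94) / 0.03027 = 1.711 / 0.03027 ≈ 56.5 hours

56.5 hours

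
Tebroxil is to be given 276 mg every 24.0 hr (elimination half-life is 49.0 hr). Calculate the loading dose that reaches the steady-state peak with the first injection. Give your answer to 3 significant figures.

k = ln 2 / 49.0 = 0.01415 hr⁻¹
Accumulation ratio R = 1 / (1 − e^(−kτ)) = 1 / (1 − e^(−0.01415×24.0)) = 1 / (1 − 0.7121) = 3.474
Loading dose = maintenance dose × R = 276 × 3.474 ≈ 959 mg

959 mg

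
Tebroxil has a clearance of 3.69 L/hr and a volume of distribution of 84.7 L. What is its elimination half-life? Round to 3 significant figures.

k = CL / V = 3.69 / 84.7 = 0.04357 hr⁻¹
t½ = ln 2 / k = ln 2 / 0.04357 ≈ 15.9 hours

15.9 hours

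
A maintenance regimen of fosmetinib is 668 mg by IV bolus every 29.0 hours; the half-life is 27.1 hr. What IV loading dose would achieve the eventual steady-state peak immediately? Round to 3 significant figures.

k = ln 2 / 27.1 = 0.02558 hr⁻¹
Accumulation ratio R = 1 / (1 − e^(−kτ)) = 1 / (1 − e^(−0.02558×29.0)) = 1 / (1 − 0.4763) = 1.909
Loading dose = maintenance dose × R = 668 × 1.909 ≈ 1280 mg

1280 mg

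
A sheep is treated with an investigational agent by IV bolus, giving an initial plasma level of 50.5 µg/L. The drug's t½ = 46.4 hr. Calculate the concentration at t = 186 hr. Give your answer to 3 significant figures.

3.14 µg/L

k = ln 2 / 46.4 = 0.01494 hr⁻¹
C(t) = C₀ e^(−kt) = 50.5 × e^(−0.01494 × 186) = 50.5 × e^(−2.779) = 50.5 × 0.06213 ≈ 3.14 µg/L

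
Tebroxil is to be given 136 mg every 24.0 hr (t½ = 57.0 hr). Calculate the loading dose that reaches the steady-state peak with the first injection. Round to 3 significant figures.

537 mg

k = ln 2 / 57.0 = 0.01216 hr⁻¹
Accumulation ratio R = 1 / (1 − e^(−kτ)) = 1 / (1 − e^(−0.01216×24.0)) = 1 / (1 − 0.7469) = 3.951
Loading dose = maintenance dose × R = 136 × 3.951 ≈ 537 mg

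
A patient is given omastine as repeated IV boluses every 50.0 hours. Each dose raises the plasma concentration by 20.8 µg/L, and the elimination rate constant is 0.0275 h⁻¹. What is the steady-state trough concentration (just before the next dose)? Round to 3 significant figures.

7.04 µg/L

Fraction remaining after one interval: e^(−kτ) = e^(−0.02750 × 50.0) = 0.2528
R = 1 / (1 − 0.2528) = 1.338
Css,max = 20.8 × 1.338 = 27.84 µg/L
Css,min = Css,max × e^(−kτ) = 27.84 × 0.2528 ≈ 7.04 µg/L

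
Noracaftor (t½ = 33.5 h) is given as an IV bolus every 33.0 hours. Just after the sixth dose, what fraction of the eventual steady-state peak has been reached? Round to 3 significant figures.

0.983

k = ln 2 / 33.5 = 0.02069 h⁻¹
f_n = 1 − e^(−nkτ) = 1 − e^(−6 × 0.02069 × 33.0) = 1 − e^(−4.097) = 1 − 0.01663 ≈ 0.983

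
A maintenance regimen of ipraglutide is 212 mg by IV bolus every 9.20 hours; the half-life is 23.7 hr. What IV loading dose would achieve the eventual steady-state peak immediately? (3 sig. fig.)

899 mg

k = ln 2 / 23.7 = 0.02925 hr⁻¹
Accumulation ratio R = 1 / (1 − e^(−kτ)) = 1 / (1 − e^(−0.02925×9.20)) = 1 / (1 − 0.7641) = 4.239
Loading dose = maintenance dose × R = 212 × 4.239 ≈ 899 mg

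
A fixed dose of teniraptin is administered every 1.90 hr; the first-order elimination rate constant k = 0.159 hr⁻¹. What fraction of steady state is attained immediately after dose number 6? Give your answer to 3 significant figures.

0.837

f_n = 1 − e^(−nkτ) = 1 − e^(−6 × 0.1590 × 1.90) = 1 − e^(−1.813) = 1 − 0.1632 ≈ 0.837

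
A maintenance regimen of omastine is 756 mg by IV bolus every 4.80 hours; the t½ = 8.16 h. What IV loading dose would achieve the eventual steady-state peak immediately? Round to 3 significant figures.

k = ln 2 / 8.16 = 0.08494 h⁻¹
Accumulation ratio R = 1 / (1 − e^(−kτ)) = 1 / (1 − e^(−0.08494×4.80)) = 1 / (1 − 0.6652) = 2.986
Loading dose = maintenance dose × R = 756 × 2.986 ≈ 2260 mg

2260 mg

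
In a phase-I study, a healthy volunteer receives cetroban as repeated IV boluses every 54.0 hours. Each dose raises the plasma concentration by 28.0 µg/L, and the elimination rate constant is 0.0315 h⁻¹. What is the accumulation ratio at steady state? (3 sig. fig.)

Fraction remaining after one interval: e^(−kτ) = e^(−0.03150 × 54.0) = 0.1825
R = 1 / (1 − 0.1825) = 1 / 0.8175 ≈ 1.22

1.22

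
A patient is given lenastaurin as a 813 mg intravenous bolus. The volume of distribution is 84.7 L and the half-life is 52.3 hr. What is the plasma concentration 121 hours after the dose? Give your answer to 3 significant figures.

C₀ = dose / V = 813 / 84.7 = 9.599 mg/L
k = ln 2 / 52.3 = 0.01325 hr⁻¹
C(t) = C₀ e^(−kt) = 9.599 × e^(−0.01325 × 121) = 9.599 × e^(−1.604) = 9.599 × 0.2012 ≈ 1.93 mg/L

1.93 mg/L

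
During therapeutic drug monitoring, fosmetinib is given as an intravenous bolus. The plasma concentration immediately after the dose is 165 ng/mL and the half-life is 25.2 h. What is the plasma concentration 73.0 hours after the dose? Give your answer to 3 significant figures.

22.2 ng/mL

k = ln 2 / 25.2 = 0.02751 h⁻¹
C(t) = C₀ e^(−kt) = 165 × e^(−0.02751 × 73.0) = 165 × e^(−2.008) = 165 × 0.1343 ≈ 22.2 ng/mL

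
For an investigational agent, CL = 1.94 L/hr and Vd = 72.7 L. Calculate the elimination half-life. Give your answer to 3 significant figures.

26.0 hours

k = CL / V = 1.94 / 72.7 = 0.02669 hr⁻¹
t½ = ln 2 / k = ln 2 / 0.02669 ≈ 26.0 hours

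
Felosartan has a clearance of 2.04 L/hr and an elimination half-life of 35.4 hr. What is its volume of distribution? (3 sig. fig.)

104 L

k = ln 2 / t½ = ln 2 / 35.4 = 0.01958 hr⁻¹
V = CL / k = 2.04 / 0.01958 ≈ 104 L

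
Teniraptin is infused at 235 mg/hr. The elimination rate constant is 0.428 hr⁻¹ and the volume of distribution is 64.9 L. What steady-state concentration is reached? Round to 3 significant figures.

8.46 µg/mL

CL = k · V = 0.428 × 64.9 = 27.78 L/hr
Css = rate / CL = 235 / 27.78 ≈ 8.46 µg/mL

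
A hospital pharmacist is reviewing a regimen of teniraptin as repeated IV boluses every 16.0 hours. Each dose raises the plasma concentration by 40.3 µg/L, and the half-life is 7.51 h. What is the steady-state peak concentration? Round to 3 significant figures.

k = ln 2 / 7.51 = 0.09230 h⁻¹
Fraction remaining after one interval: e^(−kτ) = e^(−0.09230 × 16.0) = 0.2284
R = 1 / (1 − 0.2284) = 1.296
Css,max = 40.3 × 1.296 ≈ 52.2 µg/L

52.2 µg/L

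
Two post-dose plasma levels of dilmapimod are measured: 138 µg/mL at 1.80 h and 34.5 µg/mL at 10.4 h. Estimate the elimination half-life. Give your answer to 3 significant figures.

4.30 hours

k = ln(C₁/C₂) / (t₂ − t₁) = ln(138/34.5) / (10.4 − 1.80)
  = 1.386 / 8.600 = 0.1612 h⁻¹
t½ = ln 2 / k = ln 2 / 0.1612 ≈ 4.30 hours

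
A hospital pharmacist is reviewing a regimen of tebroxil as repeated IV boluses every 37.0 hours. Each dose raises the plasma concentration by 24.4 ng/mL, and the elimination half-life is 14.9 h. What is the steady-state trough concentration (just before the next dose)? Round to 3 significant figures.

k = ln 2 / 14.9 = 0.04652 h⁻¹
Fraction remaining after one interval: e^(−kτ) = e^(−0.04652 × 37.0) = 0.1788
R = 1 / (1 − 0.1788) = 1.218
Css,max = 24.4 × 1.218 = 29.71 ng/mL
Css,min = Css,max × e^(−kτ) = 29.71 × 0.1788 ≈ 5.31 ng/mL

5.31 ng/mL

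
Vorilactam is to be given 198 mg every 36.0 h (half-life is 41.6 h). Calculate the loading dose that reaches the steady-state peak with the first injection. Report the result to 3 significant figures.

k = ln 2 / 41.6 = 0.01666 h⁻¹
Accumulation ratio R = 1 / (1 − e^(−kτ)) = 1 / (1 − e^(−0.01666×36.0)) = 1 / (1 − 0.5489) = 2.217
Loading dose = maintenance dose × R = 198 × 2.217 ≈ 439 mg

439 mg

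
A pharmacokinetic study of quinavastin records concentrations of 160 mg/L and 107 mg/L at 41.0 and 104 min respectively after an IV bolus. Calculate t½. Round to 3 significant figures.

109 minutes

k = ln(C₁/C₂) / (t₂ − t₁) = ln(160/107) / (104 − 41.0)
  = 0.4023 / 63.00 = 0.006386 min⁻¹
t½ = ln 2 / k = ln 2 / 0.006386 ≈ 109 minutes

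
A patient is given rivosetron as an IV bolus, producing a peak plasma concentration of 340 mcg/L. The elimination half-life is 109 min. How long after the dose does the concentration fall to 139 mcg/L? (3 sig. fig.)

k = ln 2 / 109 = 0.006359 min⁻¹
C(t) = C₀ e^(−kt)  ⇒  t = ln(C₀/C) / k
t = ln(340/139) / 0.006359 = 0.8945 / 0.006359 ≈ 141 minutes

141 minutes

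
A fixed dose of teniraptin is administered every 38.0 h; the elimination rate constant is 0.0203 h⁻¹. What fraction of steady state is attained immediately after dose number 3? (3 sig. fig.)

f_n = 1 − e^(−nkτ) = 1 − e^(−3 × 0.02030 × 38.0) = 1 − e^(−2.314) = 1 − 0.09885 ≈ 0.901

0.901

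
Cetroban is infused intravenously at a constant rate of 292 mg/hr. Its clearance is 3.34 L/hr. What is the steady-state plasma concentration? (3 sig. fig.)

87.4 µg/mL

Css = infusion rate / CL = 292 / 3.34 ≈ 87.4 µg/mL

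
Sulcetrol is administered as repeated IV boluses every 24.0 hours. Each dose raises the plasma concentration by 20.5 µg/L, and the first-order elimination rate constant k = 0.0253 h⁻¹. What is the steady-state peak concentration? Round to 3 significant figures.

Fraction remaining after one interval: e^(−kτ) = e^(−0.02530 × 24.0) = 0.5449
R = 1 / (1 − 0.5449) = 2.197
Css,max = 20.5 × 2.197 ≈ 45.0 µg/L

45.0 µg/L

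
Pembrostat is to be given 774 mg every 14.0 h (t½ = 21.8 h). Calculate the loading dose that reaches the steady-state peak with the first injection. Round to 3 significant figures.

k = ln 2 / 21.8 = 0.03180 h⁻¹
Accumulation ratio R = 1 / (1 − e^(−kτ)) = 1 / (1 − e^(−0.03180×14.0)) = 1 / (1 − 0.6407) = 2.783
Loading dose = maintenance dose × R = 774 × 2.783 ≈ 2150 mg

2150 mg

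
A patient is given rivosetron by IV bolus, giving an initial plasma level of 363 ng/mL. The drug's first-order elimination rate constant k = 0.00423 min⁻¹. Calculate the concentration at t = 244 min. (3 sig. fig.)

129 ng/mL

C(t) = C₀ e^(−kt) = 363 × e^(−0.004230 × 244) = 363 × e^(−1.032) = 363 × 0.3563 ≈ 129 ng/mL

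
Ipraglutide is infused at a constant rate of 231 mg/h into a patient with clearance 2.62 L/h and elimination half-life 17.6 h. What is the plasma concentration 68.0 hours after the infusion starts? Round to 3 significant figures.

82.1 µg/mL

Css = rate / CL = 231 / 2.62 = 88.17 µg/mL
k = ln 2 / 17.6 = 0.03938 h⁻¹
C(t) = Css (1 − e^(−kt)) = 88.17 × (1 − e^(−2.678)) = 88.17 × 0.9313 ≈ 82.1 µg/mL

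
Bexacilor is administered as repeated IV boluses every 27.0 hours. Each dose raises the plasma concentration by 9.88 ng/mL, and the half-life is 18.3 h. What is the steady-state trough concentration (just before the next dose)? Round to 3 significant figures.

5.55 ng/mL

k = ln 2 / 18.3 = 0.03788 h⁻¹
Fraction remaining after one interval: e^(−kτ) = e^(−0.03788 × 27.0) = 0.3596
R = 1 / (1 − 0.3596) = 1.562
Css,max = 9.88 × 1.562 = 15.43 ng/mL
Css,min = Css,max × e^(−kτ) = 15.43 × 0.3596 ≈ 5.55 ng/mL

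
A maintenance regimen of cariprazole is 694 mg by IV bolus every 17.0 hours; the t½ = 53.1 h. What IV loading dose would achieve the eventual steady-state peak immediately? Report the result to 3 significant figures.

k = ln 2 / 53.1 = 0.01305 h⁻¹
Accumulation ratio R = 1 / (1 − e^(−kτ)) = 1 / (1 − e^(−0.01305×17.0)) = 1 / (1 − 0.8010) = 5.025
Loading dose = maintenance dose × R = 694 × 5.025 ≈ 3490 mg

3490 mg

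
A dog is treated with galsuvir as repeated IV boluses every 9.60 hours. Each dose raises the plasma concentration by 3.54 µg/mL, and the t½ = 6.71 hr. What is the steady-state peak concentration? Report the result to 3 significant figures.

k = ln 2 / 6.71 = 0.1033 hr⁻¹
Fraction remaining after one interval: e^(−kτ) = e^(−0.1033 × 9.60) = 0.3710
R = 1 / (1 − 0.3710) = 1.590
Css,max = 3.54 × 1.590 ≈ 5.63 µg/mL

5.63 µg/mL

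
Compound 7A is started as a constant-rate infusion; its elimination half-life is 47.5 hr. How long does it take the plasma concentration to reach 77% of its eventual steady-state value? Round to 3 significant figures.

101 hours

k = ln 2 / 47.5 = 0.01459 hr⁻¹
f = 1 − e^(−kt)  ⇒  t = −ln(1 − f) / k
t = −ln(1 − 0.77) / 0.01459 = 1.470 / 0.01459 ≈ 101 hours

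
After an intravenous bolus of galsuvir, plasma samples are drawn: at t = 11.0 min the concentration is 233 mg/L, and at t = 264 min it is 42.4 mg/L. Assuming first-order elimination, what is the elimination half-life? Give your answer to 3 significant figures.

k = ln(C₁/C₂) / (t₂ − t₁) = ln(233/42.4) / (264 − 11.0)
  = 1.704 / 253.0 = 0.006735 min⁻¹
t½ = ln 2 / k = ln 2 / 0.006735 ≈ 103 minutes

103 minutes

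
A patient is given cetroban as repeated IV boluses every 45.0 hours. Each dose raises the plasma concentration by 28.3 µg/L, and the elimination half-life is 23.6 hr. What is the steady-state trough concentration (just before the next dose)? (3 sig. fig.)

10.3 µg/L

k = ln 2 / 23.6 = 0.02937 hr⁻¹
Fraction remaining after one interval: e^(−kτ) = e^(−0.02937 × 45.0) = 0.2667
R = 1 / (1 − 0.2667) = 1.364
Css,max = 28.3 × 1.364 = 38.59 µg/L
Css,min = Css,max × e^(−kτ) = 38.59 × 0.2667 ≈ 10.3 µg/L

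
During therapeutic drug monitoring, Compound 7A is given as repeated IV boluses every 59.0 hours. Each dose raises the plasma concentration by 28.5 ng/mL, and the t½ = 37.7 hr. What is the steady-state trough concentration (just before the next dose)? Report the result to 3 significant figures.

14.6 ng/mL

k = ln 2 / 37.7 = 0.01839 hr⁻¹
Fraction remaining after one interval: e^(−kτ) = e^(−0.01839 × 59.0) = 0.3380
R = 1 / (1 − 0.3380) = 1.511
Css,max = 28.5 × 1.511 = 43.05 ng/mL
Css,min = Css,max × e^(−kτ) = 43.05 × 0.3380 ≈ 14.6 ng/mL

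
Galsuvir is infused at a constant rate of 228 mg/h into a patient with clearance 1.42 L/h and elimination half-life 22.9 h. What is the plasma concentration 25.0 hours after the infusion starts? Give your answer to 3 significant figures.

Css = rate / CL = 228 / 1.42 = 160.6 µg/mL
k = ln 2 / 22.9 = 0.03027 h⁻¹
C(t) = Css (1 − e^(−kt)) = 160.6 × (1 − e^(−0.7567)) = 160.6 × 0.5308 ≈ 85.2 µg/mL

85.2 µg/mL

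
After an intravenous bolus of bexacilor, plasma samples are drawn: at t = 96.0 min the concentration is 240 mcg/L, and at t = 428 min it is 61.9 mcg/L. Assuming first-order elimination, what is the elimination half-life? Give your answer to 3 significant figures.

170 minutes

k = ln(C₁/C₂) / (t₂ − t₁) = ln(240/61.9) / (428 − 96.0)
  = 1.355 / 332.0 = 0.004082 min⁻¹
t½ = ln 2 / k = ln 2 / 0.004082 ≈ 170 minutes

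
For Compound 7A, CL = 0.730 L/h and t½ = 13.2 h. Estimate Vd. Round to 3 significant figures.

13.9 L

k = ln 2 / t½ = ln 2 / 13.2 = 0.05251 h⁻¹
V = CL / k = 0.730 / 0.05251 ≈ 13.9 L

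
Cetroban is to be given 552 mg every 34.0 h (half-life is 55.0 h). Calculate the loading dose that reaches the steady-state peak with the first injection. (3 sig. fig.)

1580 mg

k = ln 2 / 55.0 = 0.01260 h⁻¹
Accumulation ratio R = 1 / (1 − e^(−kτ)) = 1 / (1 − e^(−0.01260×34.0)) = 1 / (1 − 0.6515) = 2.869
Loading dose = maintenance dose × R = 552 × 2.869 ≈ 1580 mg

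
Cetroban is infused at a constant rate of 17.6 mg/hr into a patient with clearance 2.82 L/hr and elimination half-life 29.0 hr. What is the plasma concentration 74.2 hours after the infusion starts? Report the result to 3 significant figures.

5.18 µg/mL

Css = rate / CL = 17.6 / 2.82 = 6.241 µg/mL
k = ln 2 / 29.0 = 0.02390 hr⁻¹
C(t) = Css (1 − e^(−kt)) = 6.241 × (1 − e^(−1.774)) = 6.241 × 0.8303 ≈ 5.18 µg/mL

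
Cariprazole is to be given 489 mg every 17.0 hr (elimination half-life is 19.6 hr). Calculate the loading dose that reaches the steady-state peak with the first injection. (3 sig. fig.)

k = ln 2 / 19.6 = 0.03536 hr⁻¹
Accumulation ratio R = 1 / (1 − e^(−kτ)) = 1 / (1 − e^(−0.03536×17.0)) = 1 / (1 − 0.5482) = 2.213
Loading dose = maintenance dose × R = 489 × 2.213 ≈ 1080 mg

1080 mg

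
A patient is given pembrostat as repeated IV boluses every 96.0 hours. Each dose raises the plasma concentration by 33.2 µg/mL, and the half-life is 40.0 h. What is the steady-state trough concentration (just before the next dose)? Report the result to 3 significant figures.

7.76 µg/mL

k = ln 2 / 40.0 = 0.01733 h⁻¹
Fraction remaining after one interval: e^(−kτ) = e^(−0.01733 × 96.0) = 0.1895
R = 1 / (1 − 0.1895) = 1.234
Css,max = 33.2 × 1.234 = 40.96 µg/mL
Css,min = Css,max × e^(−kτ) = 40.96 × 0.1895 ≈ 7.76 µg/mL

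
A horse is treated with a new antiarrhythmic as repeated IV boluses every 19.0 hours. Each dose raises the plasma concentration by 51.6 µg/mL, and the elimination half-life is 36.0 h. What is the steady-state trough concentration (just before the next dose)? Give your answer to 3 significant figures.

117 µg/mL

k = ln 2 / 36.0 = 0.01925 h⁻¹
Fraction remaining after one interval: e^(−kτ) = e^(−0.01925 × 19.0) = 0.6936
R = 1 / (1 − 0.6936) = 3.264
Css,max = 51.6 × 3.264 = 168.4 µg/mL
Css,min = Css,max × e^(−kτ) = 168.4 × 0.6936 ≈ 117 µg/mL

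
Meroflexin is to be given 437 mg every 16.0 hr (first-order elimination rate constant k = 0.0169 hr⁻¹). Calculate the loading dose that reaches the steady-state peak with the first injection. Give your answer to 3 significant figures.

1840 mg

Accumulation ratio R = 1 / (1 − e^(−kτ)) = 1 / (1 − e^(−0.01690×16.0)) = 1 / (1 − 0.7631) = 4.221
Loading dose = maintenance dose × R = 437 × 4.221 ≈ 1840 mg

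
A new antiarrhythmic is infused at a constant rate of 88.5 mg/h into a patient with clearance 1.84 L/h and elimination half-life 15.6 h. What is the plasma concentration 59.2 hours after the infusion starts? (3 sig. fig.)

44.6 µg/mL

Css = rate / CL = 88.5 / 1.84 = 48.10 µg/mL
k = ln 2 / 15.6 = 0.04443 h⁻¹
C(t) = Css (1 − e^(−kt)) = 48.10 × (1 − e^(−2.630)) = 48.10 × 0.9280 ≈ 44.6 µg/mL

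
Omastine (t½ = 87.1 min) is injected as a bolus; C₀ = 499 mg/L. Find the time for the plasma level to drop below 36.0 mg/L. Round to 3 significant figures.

330 minutes

k = ln 2 / 87.1 = 0.007958 min⁻¹
C(t) = C₀ e^(−kt)  ⇒  t = ln(C₀/C) / k
t = ln(499/36.0) / 0.007958 = 2.629 / 0.007958 ≈ 330 minutes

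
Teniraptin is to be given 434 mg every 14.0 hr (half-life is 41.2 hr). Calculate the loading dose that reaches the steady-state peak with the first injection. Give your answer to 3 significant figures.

k = ln 2 / 41.2 = 0.01682 hr⁻¹
Accumulation ratio R = 1 / (1 − e^(−kτ)) = 1 / (1 − e^(−0.01682×14.0)) = 1 / (1 − 0.7901) = 4.765
Loading dose = maintenance dose × R = 434 × 4.765 ≈ 2070 mg

2070 mg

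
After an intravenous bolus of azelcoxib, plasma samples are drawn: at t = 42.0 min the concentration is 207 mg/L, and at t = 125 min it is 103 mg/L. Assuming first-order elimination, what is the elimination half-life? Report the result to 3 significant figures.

82.4 minutes

k = ln(C₁/C₂) / (t₂ − t₁) = ln(207/103) / (125 − 42.0)
  = 0.6980 / 83.00 = 0.008410 min⁻¹
t½ = ln 2 / k = ln 2 / 0.008410 ≈ 82.4 minutes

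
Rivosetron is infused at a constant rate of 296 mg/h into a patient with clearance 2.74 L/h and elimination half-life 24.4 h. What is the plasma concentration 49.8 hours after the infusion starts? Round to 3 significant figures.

Css = rate / CL = 296 / 2.74 = 108.0 mg/L
k = ln 2 / 24.4 = 0.02841 h⁻¹
C(t) = Css (1 − e^(−kt)) = 108.0 × (1 − e^(−1.415)) = 108.0 × 0.7570 ≈ 81.8 mg/L

81.8 mg/L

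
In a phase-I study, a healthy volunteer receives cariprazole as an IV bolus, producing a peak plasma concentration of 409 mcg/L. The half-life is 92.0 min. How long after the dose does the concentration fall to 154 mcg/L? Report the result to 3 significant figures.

k = ln 2 / 92.0 = 0.007534 min⁻¹
C(t) = C₀ e^(−kt)  ⇒  t = ln(C₀/C) / k
t = ln(409/154) / 0.007534 = 0.9768 / 0.007534 ≈ 130 minutes

130 minutes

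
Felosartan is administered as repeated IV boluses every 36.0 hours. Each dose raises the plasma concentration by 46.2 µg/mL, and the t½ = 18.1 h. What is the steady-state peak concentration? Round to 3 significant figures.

61.8 µg/mL

k = ln 2 / 18.1 = 0.03830 h⁻¹
Fraction remaining after one interval: e^(−kτ) = e^(−0.03830 × 36.0) = 0.2519
R = 1 / (1 − 0.2519) = 1.337
Css,max = 46.2 × 1.337 ≈ 61.8 µg/mL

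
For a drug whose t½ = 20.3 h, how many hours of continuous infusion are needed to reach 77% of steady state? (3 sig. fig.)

k = ln 2 / 20.3 = 0.03415 h⁻¹
f = 1 − e^(−kt)  ⇒  t = −ln(1 − f) / k
t = −ln(1 − 0.77) / 0.03415 = 1.470 / 0.03415 ≈ 43.0 hours

43.0 hours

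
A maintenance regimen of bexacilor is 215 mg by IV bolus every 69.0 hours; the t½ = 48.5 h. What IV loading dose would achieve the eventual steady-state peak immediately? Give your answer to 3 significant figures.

343 mg

k = ln 2 / 48.5 = 0.01429 h⁻¹
Accumulation ratio R = 1 / (1 − e^(−kτ)) = 1 / (1 − e^(−0.01429×69.0)) = 1 / (1 − 0.3730) = 1.595
Loading dose = maintenance dose × R = 215 × 1.595 ≈ 343 mg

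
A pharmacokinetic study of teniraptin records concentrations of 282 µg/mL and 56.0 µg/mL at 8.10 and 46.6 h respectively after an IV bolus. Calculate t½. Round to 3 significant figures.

k = ln(C₁/C₂) / (t₂ − t₁) = ln(282/56.0) / (46.6 − 8.10)
  = 1.617 / 38.50 = 0.04199 h⁻¹
t½ = ln 2 / k = ln 2 / 0.04199 ≈ 16.5 hours

16.5 hours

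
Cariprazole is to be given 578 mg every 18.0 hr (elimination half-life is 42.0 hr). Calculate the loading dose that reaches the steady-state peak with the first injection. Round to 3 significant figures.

2250 mg

k = ln 2 / 42.0 = 0.01650 hr⁻¹
Accumulation ratio R = 1 / (1 − e^(−kτ)) = 1 / (1 − e^(−0.01650×18.0)) = 1 / (1 − 0.7430) = 3.891
Loading dose = maintenance dose × R = 578 × 3.891 ≈ 2250 mg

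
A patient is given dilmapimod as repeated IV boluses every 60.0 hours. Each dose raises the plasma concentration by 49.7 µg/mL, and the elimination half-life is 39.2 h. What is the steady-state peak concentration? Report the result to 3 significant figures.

k = ln 2 / 39.2 = 0.01768 h⁻¹
Fraction remaining after one interval: e^(−kτ) = e^(−0.01768 × 60.0) = 0.3461
R = 1 / (1 − 0.3461) = 1.529
Css,max = 49.7 × 1.529 ≈ 76.0 µg/mL

76.0 µg/mL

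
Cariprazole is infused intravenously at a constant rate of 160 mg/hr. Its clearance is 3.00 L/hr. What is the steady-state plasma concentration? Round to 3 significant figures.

53.3 µg/mL

Css = infusion rate / CL = 160 / 3.00 ≈ 53.3 µg/mL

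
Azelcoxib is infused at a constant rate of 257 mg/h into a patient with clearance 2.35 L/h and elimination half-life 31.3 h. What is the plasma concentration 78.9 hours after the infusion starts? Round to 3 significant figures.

90.3 mg/L

Css = rate / CL = 257 / 2.35 = 109.4 mg/L
k = ln 2 / 31.3 = 0.02215 h⁻¹
C(t) = Css (1 − e^(−kt)) = 109.4 × (1 − e^(−1.747)) = 109.4 × 0.8257 ≈ 90.3 mg/L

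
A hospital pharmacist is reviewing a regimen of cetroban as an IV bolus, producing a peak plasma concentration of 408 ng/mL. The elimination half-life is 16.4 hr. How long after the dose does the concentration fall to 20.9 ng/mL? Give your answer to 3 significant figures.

70.3 hours

k = ln 2 / 16.4 = 0.04227 hr⁻¹
C(t) = C₀ e^(−kt)  ⇒  t = ln(C₀/C) / k
t = ln(408/20.9) / 0.04227 = 2.972 / 0.04227 ≈ 70.3 hours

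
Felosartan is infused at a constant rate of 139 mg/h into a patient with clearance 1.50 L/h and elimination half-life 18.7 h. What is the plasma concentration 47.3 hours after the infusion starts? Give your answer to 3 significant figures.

76.6 µg/mL

Css = rate / CL = 139 / 1.50 = 92.67 µg/mL
k = ln 2 / 18.7 = 0.03707 h⁻¹
C(t) = Css (1 − e^(−kt)) = 92.67 × (1 − e^(−1.753)) = 92.67 × 0.8268 ≈ 76.6 µg/mL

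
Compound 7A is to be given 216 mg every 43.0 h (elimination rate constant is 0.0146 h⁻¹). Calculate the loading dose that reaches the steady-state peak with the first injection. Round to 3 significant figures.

463 mg

Accumulation ratio R = 1 / (1 − e^(−kτ)) = 1 / (1 − e^(−0.01460×43.0)) = 1 / (1 − 0.5338) = 2.145
Loading dose = maintenance dose × R = 216 × 2.145 ≈ 463 mg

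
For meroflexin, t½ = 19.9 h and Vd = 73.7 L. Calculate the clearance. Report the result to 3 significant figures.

k = ln 2 / t½ = ln 2 / 19.9 = 0.03483 h⁻¹
CL = k · V = 0.03483 × 73.7 ≈ 2.57 L/h

2.57 L/h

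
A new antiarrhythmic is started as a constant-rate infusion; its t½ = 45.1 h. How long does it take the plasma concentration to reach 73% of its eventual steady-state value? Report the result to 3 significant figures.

85.2 hours

k = ln 2 / 45.1 = 0.01537 h⁻¹
f = 1 − e^(−kt)  ⇒  t = −ln(1 − f) / k
t = −ln(1 − 0.73) / 0.01537 = 1.309 / 0.01537 ≈ 85.2 hours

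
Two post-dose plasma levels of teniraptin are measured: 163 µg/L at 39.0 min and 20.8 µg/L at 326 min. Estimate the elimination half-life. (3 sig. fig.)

96.6 minutes

k = ln(C₁/C₂) / (t₂ − t₁) = ln(163/20.8) / (326 − 39.0)
  = 2.059 / 287.0 = 0.007174 min⁻¹
t½ = ln 2 / k = ln 2 / 0.007174 ≈ 96.6 minutes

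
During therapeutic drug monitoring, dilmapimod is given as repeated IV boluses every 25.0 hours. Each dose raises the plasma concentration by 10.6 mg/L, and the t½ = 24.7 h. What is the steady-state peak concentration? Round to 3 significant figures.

k = ln 2 / 24.7 = 0.02806 h⁻¹
Fraction remaining after one interval: e^(−kτ) = e^(−0.02806 × 25.0) = 0.4958
R = 1 / (1 − 0.4958) = 1.983
Css,max = 10.6 × 1.983 ≈ 21.0 mg/L

21.0 mg/L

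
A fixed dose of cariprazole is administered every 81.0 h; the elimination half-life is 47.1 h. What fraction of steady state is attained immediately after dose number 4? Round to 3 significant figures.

k = ln 2 / 47.1 = 0.01472 h⁻¹
f_n = 1 − e^(−nkτ) = 1 − e^(−4 × 0.01472 × 81.0) = 1 − e^(−4.768) = 1 − 0.008496 ≈ 0.992

0.992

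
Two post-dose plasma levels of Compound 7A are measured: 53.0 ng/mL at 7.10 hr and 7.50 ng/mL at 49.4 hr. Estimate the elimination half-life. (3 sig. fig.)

k = ln(C₁/C₂) / (t₂ − t₁) = ln(53.0/7.50) / (49.4 − 7.10)
  = 1.955 / 42.30 = 0.04623 hr⁻¹
t½ = ln 2 / k = ln 2 / 0.04623 ≈ 15.0 hours

15.0 hours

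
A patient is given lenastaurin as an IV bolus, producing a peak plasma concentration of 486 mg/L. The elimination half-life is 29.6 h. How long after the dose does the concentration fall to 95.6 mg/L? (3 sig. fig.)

69.4 hours

k = ln 2 / 29.6 = 0.02342 h⁻¹
C(t) = C₀ e^(−kt)  ⇒  t = ln(C₀/C) / k
t = ln(486/95.6) / 0.02342 = 1.626 / 0.02342 ≈ 69.4 hours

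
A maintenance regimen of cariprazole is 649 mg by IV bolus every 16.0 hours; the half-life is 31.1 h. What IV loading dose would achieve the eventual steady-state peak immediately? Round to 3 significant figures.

k = ln 2 / 31.1 = 0.02229 h⁻¹
Accumulation ratio R = 1 / (1 − e^(−kτ)) = 1 / (1 − e^(−0.02229×16.0)) = 1 / (1 − 0.7001) = 3.334
Loading dose = maintenance dose × R = 649 × 3.334 ≈ 2160 mg

2160 mg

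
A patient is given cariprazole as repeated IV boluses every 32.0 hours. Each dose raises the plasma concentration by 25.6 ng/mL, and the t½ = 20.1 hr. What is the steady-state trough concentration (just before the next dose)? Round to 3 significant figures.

k = ln 2 / 20.1 = 0.03448 hr⁻¹
Fraction remaining after one interval: e^(−kτ) = e^(−0.03448 × 32.0) = 0.3317
R = 1 / (1 − 0.3317) = 1.496
Css,max = 25.6 × 1.496 = 38.31 ng/mL
Css,min = Css,max × e^(−kτ) = 38.31 × 0.3317 ≈ 12.7 ng/mL

12.7 ng/mL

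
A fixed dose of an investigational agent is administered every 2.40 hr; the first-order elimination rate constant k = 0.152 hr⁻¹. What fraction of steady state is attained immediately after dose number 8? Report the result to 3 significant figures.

f_n = 1 − e^(−nkτ) = 1 − e^(−8 × 0.1520 × 2.40) = 1 − e^(−2.918) = 1 − 0.05402 ≈ 0.946

0.946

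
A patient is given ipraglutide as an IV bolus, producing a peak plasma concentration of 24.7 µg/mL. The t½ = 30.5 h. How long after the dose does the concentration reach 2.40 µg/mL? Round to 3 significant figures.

103 hours

k = ln 2 / 30.5 = 0.02273 h⁻¹
C(t) = C₀ e^(−kt)  ⇒  t = ln(C₀/C) / k
t = ln(24.7/2.40) / 0.02273 = 2.331 / 0.02273 ≈ 103 hours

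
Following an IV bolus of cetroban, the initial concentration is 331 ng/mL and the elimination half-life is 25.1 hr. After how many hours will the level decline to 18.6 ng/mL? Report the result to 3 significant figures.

k = ln 2 / 25.1 = 0.02762 hr⁻¹
C(t) = C₀ e^(−kt)  ⇒  t = ln(C₀/C) / k
t = ln(331/18.6) / 0.02762 = 2.879 / 0.02762 ≈ 104 hours

104 hours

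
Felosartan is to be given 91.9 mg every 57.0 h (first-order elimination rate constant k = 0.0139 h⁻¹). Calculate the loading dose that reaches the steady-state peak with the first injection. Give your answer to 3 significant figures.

Accumulation ratio R = 1 / (1 − e^(−kτ)) = 1 / (1 − e^(−0.01390×57.0)) = 1 / (1 − 0.4528) = 1.827
Loading dose = maintenance dose × R = 91.9 × 1.827 ≈ 168 mg

168 mg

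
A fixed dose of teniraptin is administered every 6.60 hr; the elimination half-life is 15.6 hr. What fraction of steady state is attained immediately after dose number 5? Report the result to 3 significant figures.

k = ln 2 / 15.6 = 0.04443 hr⁻¹
f_n = 1 − e^(−nkτ) = 1 − e^(−5 × 0.04443 × 6.60) = 1 − e^(−1.466) = 1 − 0.2308 ≈ 0.769

0.769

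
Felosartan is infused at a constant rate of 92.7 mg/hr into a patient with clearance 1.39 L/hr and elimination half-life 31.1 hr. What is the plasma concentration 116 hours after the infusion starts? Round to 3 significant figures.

61.7 mg/L

Css = rate / CL = 92.7 / 1.39 = 66.69 mg/L
k = ln 2 / 31.1 = 0.02229 hr⁻¹
C(t) = Css (1 − e^(−kt)) = 66.69 × (1 − e^(−2.585)) = 66.69 × 0.9246 ≈ 61.7 mg/L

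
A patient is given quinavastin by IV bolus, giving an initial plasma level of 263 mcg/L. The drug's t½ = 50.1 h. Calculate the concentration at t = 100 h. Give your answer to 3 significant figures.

65.9 mcg/L

k = ln 2 / 50.1 = 0.01384 h⁻¹
C(t) = C₀ e^(−kt) = 263 × e^(−0.01384 × 100) = 263 × e^(−1.384) = 263 × 0.2507 ≈ 65.9 mcg/L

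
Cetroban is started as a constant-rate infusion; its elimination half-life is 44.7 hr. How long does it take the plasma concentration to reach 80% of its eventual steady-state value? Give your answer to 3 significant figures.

104 hours

k = ln 2 / 44.7 = 0.01551 hr⁻¹
f = 1 − e^(−kt)  ⇒  t = −ln(1 − f) / k
t = −ln(1 − 0.8) / 0.01551 = 1.609 / 0.01551 ≈ 104 hours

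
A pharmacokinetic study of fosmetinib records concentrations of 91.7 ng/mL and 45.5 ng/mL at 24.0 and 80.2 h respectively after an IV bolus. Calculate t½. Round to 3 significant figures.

55.6 hours

k = ln(C₁/C₂) / (t₂ − t₁) = ln(91.7/45.5) / (80.2 − 24.0)
  = 0.7008 / 56.20 = 0.01247 h⁻¹
t½ = ln 2 / k = ln 2 / 0.01247 ≈ 55.6 hours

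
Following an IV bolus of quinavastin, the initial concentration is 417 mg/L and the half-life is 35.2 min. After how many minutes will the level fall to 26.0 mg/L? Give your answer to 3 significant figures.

141 minutes

k = ln 2 / 35.2 = 0.01969 min⁻¹
C(t) = C₀ e^(−kt)  ⇒  t = ln(C₀/C) / k
t = ln(417/26.0) / 0.01969 = 2.775 / 0.01969 ≈ 141 minutes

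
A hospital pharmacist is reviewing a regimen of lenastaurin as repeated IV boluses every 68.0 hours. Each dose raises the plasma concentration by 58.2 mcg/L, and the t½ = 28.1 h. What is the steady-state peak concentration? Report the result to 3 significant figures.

71.6 mcg/L

k = ln 2 / 28.1 = 0.02467 h⁻¹
Fraction remaining after one interval: e^(−kτ) = e^(−0.02467 × 68.0) = 0.1869
R = 1 / (1 − 0.1869) = 1.230
Css,max = 58.2 × 1.230 ≈ 71.6 mcg/L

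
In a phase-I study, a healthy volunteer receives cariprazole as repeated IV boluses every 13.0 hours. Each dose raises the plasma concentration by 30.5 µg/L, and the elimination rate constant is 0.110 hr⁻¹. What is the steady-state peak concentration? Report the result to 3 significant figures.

Fraction remaining after one interval: e^(−kτ) = e^(−0.1100 × 13.0) = 0.2393
R = 1 / (1 − 0.2393) = 1.315
Css,max = 30.5 × 1.315 ≈ 40.1 µg/L

40.1 µg/L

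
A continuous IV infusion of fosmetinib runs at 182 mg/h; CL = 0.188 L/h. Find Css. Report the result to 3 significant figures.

968 µg/mL

Css = infusion rate / CL = 182 / 0.188 ≈ 968 µg/mL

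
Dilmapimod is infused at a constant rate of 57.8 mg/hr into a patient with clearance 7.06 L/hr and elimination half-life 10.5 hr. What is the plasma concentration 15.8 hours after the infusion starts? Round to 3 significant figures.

Css = rate / CL = 57.8 / 7.06 = 8.187 µg/mL
k = ln 2 / 10.5 = 0.06601 hr⁻¹
C(t) = Css (1 − e^(−kt)) = 8.187 × (1 − e^(−1.043)) = 8.187 × 0.6476 ≈ 5.30 µg/mL

5.30 µg/mL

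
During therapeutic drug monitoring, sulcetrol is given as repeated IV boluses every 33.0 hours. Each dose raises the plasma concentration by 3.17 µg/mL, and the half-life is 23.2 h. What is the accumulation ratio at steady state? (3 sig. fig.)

k = ln 2 / 23.2 = 0.02988 h⁻¹
Fraction remaining after one interval: e^(−kτ) = e^(−0.02988 × 33.0) = 0.3731
R = 1 / (1 − 0.3731) = 1 / 0.6269 ≈ 1.60

1.60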